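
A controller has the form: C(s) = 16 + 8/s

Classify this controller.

This is a Proportional-Integral (PI) controller.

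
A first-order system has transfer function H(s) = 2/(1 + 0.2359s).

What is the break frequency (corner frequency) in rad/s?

Corner frequency = 1/τ = 1/0.2359 = 4.239 rad/s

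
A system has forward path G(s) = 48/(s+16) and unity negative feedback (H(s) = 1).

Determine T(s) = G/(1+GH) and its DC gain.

T(s) = G/(1+GH) = [48/(s+16)] / [1 + 48/(s+16)] = 48/(s+16+48) = 48/(s+64). DC gain = 48/64 = 0.75.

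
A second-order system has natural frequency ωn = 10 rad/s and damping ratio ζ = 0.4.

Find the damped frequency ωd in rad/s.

ωd = ωn√(1 - ζ²) = 10√(1 - 0.4²) = 9.17 rad/s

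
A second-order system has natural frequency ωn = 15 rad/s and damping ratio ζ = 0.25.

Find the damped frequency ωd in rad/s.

ωd = ωn√(1 - ζ²) = 15√(1 - 0.25²) = 14.52 rad/s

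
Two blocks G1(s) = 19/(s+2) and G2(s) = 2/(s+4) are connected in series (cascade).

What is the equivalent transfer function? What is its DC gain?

Series: multiply transfer functions. G_eq = 19/(s+2) × 2/(s+4) = 38/((s+2)(s+4)). DC gain = 38/(2×4) = 4.75.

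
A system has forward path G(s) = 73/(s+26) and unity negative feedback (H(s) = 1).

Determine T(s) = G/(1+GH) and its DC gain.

T(s) = G/(1+GH) = [73/(s+26)] / [1 + 73/(s+26)] = 73/(s+26+73) = 73/(s+99). DC gain = 73/99 = 0.7374.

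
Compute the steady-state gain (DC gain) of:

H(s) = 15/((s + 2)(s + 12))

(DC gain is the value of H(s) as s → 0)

DC gain = H(0) = 15/(2 × 12) = 15/24 = 0.625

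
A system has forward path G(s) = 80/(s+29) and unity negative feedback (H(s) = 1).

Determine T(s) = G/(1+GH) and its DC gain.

T(s) = G/(1+GH) = [80/(s+29)] / [1 + 80/(s+29)] = 80/(s+29+80) = 80/(s+109). DC gain = 80/109 = 0.7339.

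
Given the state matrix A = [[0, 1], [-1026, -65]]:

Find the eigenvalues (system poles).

det(A - λI) = λ² - (-65)λ + 1026 = (λ - (-27))(λ - (-38)). Eigenvalues: -27, -38.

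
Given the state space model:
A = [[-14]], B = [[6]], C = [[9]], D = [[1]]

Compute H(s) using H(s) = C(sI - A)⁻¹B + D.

(sI - A)⁻¹ = 1/(s + 14). H(s) = 9×6/(s + 14) + 1 = (s + 68)/(s + 14).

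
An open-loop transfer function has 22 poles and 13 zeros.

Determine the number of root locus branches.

Root locus has n branches where n = number of poles = 22.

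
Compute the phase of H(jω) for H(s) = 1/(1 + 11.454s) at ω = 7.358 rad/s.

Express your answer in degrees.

Phase = -arctan(ωτ) = -arctan(7.358 × 11.454) = -89.3°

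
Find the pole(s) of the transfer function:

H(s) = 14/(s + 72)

Pole is where denominator = 0: s + 72 = 0, so s = -72.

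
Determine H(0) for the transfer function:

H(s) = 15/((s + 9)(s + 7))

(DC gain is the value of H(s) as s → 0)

DC gain = H(0) = 15/(9 × 7) = 15/63 = 0.2381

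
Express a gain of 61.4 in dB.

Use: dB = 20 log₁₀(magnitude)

dB = 20 log₁₀(61.4) = 35.8 dB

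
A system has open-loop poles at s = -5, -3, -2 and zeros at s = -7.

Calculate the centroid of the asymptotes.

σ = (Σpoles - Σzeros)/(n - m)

σ = (Σpoles - Σzeros)/(n - m) = (-10 - (-7))/(3 - 1) = -3/2 = -1.5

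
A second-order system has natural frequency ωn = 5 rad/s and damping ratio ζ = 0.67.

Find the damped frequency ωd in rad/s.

ωd = ωn√(1 - ζ²) = 5√(1 - 0.67²) = 3.71 rad/s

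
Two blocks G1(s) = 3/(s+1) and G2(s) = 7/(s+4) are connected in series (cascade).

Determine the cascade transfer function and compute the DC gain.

Series: multiply transfer functions. G_eq = 3/(s+1) × 7/(s+4) = 21/((s+1)(s+4)). DC gain = 21/(1×4) = 5.25.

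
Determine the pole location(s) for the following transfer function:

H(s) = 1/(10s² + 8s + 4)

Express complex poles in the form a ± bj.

Discriminant = 8² - 4×10×4 = 64 - 160 = -96 < 0, so the poles are a complex conjugate pair s = (-8 ± j√96)/(2×10). Real part = -8/(2×10) = -8/20 = -0.4; imaginary part = ±√96/(2×10) ≈ 0.4899. Poles: s = -0.4 ± 0.4899j.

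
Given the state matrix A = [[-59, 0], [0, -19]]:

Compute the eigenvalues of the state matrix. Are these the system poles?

For diagonal matrix, eigenvalues are diagonal entries: λ₁ = -59, λ₂ = -19. Eigenvalues of A = system poles.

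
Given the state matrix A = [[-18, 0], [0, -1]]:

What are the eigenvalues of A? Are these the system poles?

For diagonal matrix, eigenvalues are diagonal entries: λ₁ = -18, λ₂ = -1. Eigenvalues of A = system poles.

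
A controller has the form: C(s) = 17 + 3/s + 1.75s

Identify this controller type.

This is a Proportional-Integral-Derivative (PID) controller.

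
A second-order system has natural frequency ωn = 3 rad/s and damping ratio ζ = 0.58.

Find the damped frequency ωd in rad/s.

ωd = ωn√(1 - ζ²) = 3√(1 - 0.58²) = 2.44 rad/s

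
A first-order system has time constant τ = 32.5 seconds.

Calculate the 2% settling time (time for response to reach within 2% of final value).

For first-order system, 2% settling time ≈ 4τ = 4 × 32.5 = 130.0 s.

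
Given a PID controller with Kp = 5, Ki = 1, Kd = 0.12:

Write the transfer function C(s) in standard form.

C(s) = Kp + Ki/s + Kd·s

Substituting values: C(s) = 5 + 1/s + 0.12s = (0.12s² + 5s + 1)/s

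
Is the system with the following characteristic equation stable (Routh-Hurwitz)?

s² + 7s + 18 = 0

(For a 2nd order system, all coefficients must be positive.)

Coefficients: 1, 7, 18. All positive, so system is stable.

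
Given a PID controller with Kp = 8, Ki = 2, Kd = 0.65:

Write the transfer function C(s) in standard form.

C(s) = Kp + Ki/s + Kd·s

Substituting values: C(s) = 8 + 2/s + 0.65s = (0.65s² + 8s + 2)/s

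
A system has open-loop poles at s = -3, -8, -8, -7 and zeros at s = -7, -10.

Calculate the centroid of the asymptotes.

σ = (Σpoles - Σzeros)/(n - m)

σ = (Σpoles - Σzeros)/(n - m) = (-26 - (-17))/(4 - 2) = -9/2 = -4.5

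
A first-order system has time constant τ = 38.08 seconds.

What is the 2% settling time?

For first-order system, 2% settling time ≈ 4τ = 4 × 38.08 = 152.32 s.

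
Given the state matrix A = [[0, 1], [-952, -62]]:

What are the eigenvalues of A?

det(A - λI) = λ² - (-62)λ + 952 = (λ - (-28))(λ - (-34)). Eigenvalues: -28, -34.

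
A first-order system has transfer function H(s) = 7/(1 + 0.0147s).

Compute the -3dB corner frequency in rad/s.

Corner frequency = 1/τ = 1/0.0147 = 68.027 rad/s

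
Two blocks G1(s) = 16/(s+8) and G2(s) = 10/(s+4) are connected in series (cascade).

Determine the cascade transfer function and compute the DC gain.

Series: multiply transfer functions. G_eq = 16/(s+8) × 10/(s+4) = 160/((s+8)(s+4)). DC gain = 160/(8×4) = 5.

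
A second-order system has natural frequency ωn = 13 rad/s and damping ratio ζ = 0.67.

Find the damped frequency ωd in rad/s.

ωd = ωn√(1 - ζ²) = 13√(1 - 0.67²) = 9.65 rad/s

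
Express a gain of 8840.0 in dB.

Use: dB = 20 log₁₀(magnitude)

dB = 20 log₁₀(8840.0) = 78.9 dB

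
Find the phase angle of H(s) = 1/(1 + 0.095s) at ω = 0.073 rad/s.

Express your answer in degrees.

Phase = -arctan(ωτ) = -arctan(0.073 × 0.095) = -0.4°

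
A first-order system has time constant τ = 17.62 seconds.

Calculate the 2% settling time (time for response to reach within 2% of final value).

For first-order system, 2% settling time ≈ 4τ = 4 × 17.62 = 70.48 s.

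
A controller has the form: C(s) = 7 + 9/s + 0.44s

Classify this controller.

This is a Proportional-Integral-Derivative (PID) controller.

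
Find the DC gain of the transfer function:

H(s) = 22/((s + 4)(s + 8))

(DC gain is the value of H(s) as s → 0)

DC gain = H(0) = 22/(4 × 8) = 22/32 = 0.6875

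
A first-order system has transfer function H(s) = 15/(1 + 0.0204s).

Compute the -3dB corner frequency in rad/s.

Corner frequency = 1/τ = 1/0.0204 = 49.02 rad/s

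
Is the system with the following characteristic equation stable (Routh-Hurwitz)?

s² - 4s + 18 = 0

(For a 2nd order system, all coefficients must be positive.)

Coefficients: 1, -4, 18. b=-4 not positive, so system is unstable.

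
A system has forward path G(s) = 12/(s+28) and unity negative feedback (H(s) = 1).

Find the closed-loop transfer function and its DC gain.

T(s) = G/(1+GH) = [12/(s+28)] / [1 + 12/(s+28)] = 12/(s+28+12) = 12/(s+40). DC gain = 12/40 = 0.3.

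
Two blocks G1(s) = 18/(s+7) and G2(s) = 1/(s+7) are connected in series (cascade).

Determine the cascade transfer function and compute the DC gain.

Series: multiply transfer functions. G_eq = 18/(s+7) × 1/(s+7) = 18/((s+7)(s+7)). DC gain = 18/(7×7) = 0.3673.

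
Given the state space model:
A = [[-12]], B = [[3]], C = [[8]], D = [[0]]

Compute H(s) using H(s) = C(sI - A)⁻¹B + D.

(sI - A)⁻¹ = 1/(s + 12). H(s) = 8 × 3/(s + 12) + 0 = 24/(s + 12).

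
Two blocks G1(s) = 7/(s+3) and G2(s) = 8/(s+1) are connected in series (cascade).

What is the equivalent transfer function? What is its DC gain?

Series: multiply transfer functions. G_eq = 7/(s+3) × 8/(s+1) = 56/((s+3)(s+1)). DC gain = 56/(3×1) = 18.6667.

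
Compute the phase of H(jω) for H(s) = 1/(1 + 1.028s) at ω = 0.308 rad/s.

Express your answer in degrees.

Phase = -arctan(ωτ) = -arctan(0.308 × 1.028) = -17.6°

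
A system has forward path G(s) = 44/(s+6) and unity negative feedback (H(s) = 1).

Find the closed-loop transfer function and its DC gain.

T(s) = G/(1+GH) = [44/(s+6)] / [1 + 44/(s+6)] = 44/(s+6+44) = 44/(s+50). DC gain = 44/50 = 0.88.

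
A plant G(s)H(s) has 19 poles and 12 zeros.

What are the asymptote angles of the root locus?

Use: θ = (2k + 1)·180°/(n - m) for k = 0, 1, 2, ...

n - m = 19 - 12 = 7. Angles: θk = (2k + 1)·180°/7 = 25.71°, 77.14°, 128.57°, 180°, 231.43°, 282.86°, 334.29°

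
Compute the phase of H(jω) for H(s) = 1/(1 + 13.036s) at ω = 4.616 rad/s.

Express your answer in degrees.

Phase = -arctan(ωτ) = -arctan(4.616 × 13.036) = -89.0°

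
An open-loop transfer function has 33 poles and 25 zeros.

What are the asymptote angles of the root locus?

n - m = 33 - 25 = 8. Angles: θk = (2k + 1)·180°/8 = 22.5°, 67.5°, 112.5°, 157.5°, 202.5°, 247.5°, 292.5°, 337.5°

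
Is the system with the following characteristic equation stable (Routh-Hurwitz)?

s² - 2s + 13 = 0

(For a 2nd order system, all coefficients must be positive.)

Coefficients: 1, -2, 13. b=-2 not positive, so system is unstable.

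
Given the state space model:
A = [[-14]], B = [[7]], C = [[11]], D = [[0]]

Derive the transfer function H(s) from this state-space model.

(sI - A)⁻¹ = 1/(s + 14). H(s) = 11 × 7/(s + 14) + 0 = 77/(s + 14).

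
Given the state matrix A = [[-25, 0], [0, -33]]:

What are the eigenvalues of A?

For diagonal matrix, eigenvalues are diagonal entries: λ₁ = -25, λ₂ = -33.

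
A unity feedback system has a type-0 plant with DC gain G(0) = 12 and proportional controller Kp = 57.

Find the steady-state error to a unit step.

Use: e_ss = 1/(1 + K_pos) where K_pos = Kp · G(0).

K_pos = Kp · G(0) = 57 × 12 = 684. e_ss = 1/(1 + 684) = 0.0015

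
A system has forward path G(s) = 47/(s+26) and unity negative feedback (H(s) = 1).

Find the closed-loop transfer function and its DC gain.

T(s) = G/(1+GH) = [47/(s+26)] / [1 + 47/(s+26)] = 47/(s+26+47) = 47/(s+73). DC gain = 47/73 = 0.6438.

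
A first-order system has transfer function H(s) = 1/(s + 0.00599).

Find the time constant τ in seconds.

For H(s) = 1/(s + 1/τ), the pole is at -1/τ = -0.00599, so τ = 1/0.00599 = 166.9 s.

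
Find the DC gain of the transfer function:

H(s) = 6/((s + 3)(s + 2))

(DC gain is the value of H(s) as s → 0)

DC gain = H(0) = 6/(3 × 2) = 6/6 = 1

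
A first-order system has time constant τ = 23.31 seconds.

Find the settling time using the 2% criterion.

For first-order system, 2% settling time ≈ 4τ = 4 × 23.31 = 93.24 s.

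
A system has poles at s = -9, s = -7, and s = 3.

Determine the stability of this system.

Pole(s) at s = 3 are not in the left half-plane. System is unstable.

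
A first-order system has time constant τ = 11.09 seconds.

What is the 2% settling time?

For first-order system, 2% settling time ≈ 4τ = 4 × 11.09 = 44.36 s.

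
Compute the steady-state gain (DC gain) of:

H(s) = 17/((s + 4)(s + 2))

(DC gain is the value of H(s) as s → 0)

DC gain = H(0) = 17/(4 × 2) = 17/8 = 2.125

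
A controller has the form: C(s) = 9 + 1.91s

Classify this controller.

This is a Proportional-Derivative (PD) controller.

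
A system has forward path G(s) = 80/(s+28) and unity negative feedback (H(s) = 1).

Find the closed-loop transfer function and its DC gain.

T(s) = G/(1+GH) = [80/(s+28)] / [1 + 80/(s+28)] = 80/(s+28+80) = 80/(s+108). DC gain = 80/108 = 0.7407.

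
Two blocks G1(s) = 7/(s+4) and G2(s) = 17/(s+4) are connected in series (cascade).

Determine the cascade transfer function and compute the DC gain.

Series: multiply transfer functions. G_eq = 7/(s+4) × 17/(s+4) = 119/((s+4)(s+4)). DC gain = 119/(4×4) = 7.4375.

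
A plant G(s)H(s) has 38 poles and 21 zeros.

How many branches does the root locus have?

Root locus has n branches where n = number of poles = 38.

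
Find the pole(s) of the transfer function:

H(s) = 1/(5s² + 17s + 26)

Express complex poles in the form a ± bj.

Discriminant = 17² - 4×5×26 = 289 - 520 = -231 < 0, so the poles are a complex conjugate pair s = (-17 ± j√231)/(2×5). Real part = -17/(2×5) = -17/10 = -1.7; imaginary part = ±√231/(2×5) ≈ 1.5199. Poles: s = -1.7 ± 1.5199j.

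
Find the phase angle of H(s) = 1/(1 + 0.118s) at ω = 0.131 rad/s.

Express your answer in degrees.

Phase = -arctan(ωτ) = -arctan(0.131 × 0.118) = -0.9°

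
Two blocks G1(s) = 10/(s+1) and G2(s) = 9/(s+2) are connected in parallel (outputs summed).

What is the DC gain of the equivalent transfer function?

Parallel: G_eq = G1 + G2. DC gain = G1(0) + G2(0) = 10/1 + 9/2 = 10 + 4.5 = 14.5.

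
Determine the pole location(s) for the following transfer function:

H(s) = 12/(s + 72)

Pole is where denominator = 0: s + 72 = 0, so s = -72.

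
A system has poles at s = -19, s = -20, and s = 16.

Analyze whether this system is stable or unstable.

Pole(s) at s = 16 are not in the left half-plane. System is unstable.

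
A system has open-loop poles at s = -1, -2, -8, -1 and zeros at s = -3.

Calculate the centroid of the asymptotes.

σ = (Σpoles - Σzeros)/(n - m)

σ = (Σpoles - Σzeros)/(n - m) = (-12 - (-3))/(4 - 1) = -9/3 = -3.0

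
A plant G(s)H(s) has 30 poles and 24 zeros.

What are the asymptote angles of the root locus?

n - m = 30 - 24 = 6. Angles: θk = (2k + 1)·180°/6 = 30°, 90°, 150°, 210°, 270°, 330°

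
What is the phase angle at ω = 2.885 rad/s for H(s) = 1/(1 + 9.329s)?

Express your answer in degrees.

Phase = -arctan(ωτ) = -arctan(2.885 × 9.329) = -87.9°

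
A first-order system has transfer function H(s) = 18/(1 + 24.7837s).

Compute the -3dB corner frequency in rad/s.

Corner frequency = 1/τ = 1/24.7837 = 0.04 rad/s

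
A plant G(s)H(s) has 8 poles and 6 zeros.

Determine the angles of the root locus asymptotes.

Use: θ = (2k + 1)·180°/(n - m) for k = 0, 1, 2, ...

n - m = 8 - 6 = 2. Angles: θk = (2k + 1)·180°/2 = 90°, 270°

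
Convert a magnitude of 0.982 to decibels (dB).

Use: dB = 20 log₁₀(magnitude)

dB = 20 log₁₀(0.982) = -0.2 dB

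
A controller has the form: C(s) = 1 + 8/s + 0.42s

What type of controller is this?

This is a Proportional-Integral-Derivative (PID) controller.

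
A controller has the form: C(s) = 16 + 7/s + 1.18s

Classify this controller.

This is a Proportional-Integral-Derivative (PID) controller.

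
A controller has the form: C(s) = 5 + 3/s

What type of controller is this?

This is a Proportional-Integral (PI) controller.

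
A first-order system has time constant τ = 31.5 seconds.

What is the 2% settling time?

For first-order system, 2% settling time ≈ 4τ = 4 × 31.5 = 126.0 s.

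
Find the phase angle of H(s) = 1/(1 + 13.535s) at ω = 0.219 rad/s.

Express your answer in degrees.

Phase = -arctan(ωτ) = -arctan(0.219 × 13.535) = -71.4°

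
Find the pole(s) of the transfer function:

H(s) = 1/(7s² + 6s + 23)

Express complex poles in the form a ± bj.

Discriminant = 6² - 4×7×23 = 36 - 644 = -608 < 0, so the poles are a complex conjugate pair s = (-6 ± j√608)/(2×7). Real part = -6/(2×7) = -6/14 ≈ -0.4286; imaginary part = ±√608/(2×7) ≈ 1.7613. Poles: s = -0.4286 ± 1.7613j.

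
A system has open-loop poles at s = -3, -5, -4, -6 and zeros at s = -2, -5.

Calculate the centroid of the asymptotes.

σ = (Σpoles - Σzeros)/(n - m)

σ = (Σpoles - Σzeros)/(n - m) = (-18 - (-7))/(4 - 2) = -11/2 = -5.5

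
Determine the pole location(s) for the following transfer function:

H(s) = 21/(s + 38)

Pole is where denominator = 0: s + 38 = 0, so s = -38.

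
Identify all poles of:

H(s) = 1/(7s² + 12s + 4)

Discriminant = 12² - 4×7×4 = 144 - 112 = 32 > 0, so two distinct real poles. Using quadratic formula: s = (-12 ± √32)/(2×7) = (-12 ± √32)/14, with √32 ≈ 5.6569. s₁ ≈ -0.4531, s₂ ≈ -1.2612. Poles: s₁ = -0.4531, s₂ = -1.2612.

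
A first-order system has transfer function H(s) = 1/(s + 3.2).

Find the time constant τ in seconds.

For H(s) = 1/(s + 1/τ), the pole is at -1/τ = -3.2, so τ = 1/3.2 = 0.3125 s.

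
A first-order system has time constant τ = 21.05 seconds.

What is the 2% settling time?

For first-order system, 2% settling time ≈ 4τ = 4 × 21.05 = 84.2 s.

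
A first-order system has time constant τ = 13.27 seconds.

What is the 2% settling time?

For first-order system, 2% settling time ≈ 4τ = 4 × 13.27 = 53.08 s.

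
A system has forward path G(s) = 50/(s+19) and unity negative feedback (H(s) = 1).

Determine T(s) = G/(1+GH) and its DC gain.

T(s) = G/(1+GH) = [50/(s+19)] / [1 + 50/(s+19)] = 50/(s+19+50) = 50/(s+69). DC gain = 50/69 = 0.7246.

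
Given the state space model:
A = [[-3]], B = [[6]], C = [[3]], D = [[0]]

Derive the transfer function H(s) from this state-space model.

(sI - A)⁻¹ = 1/(s + 3). H(s) = 3 × 6/(s + 3) + 0 = 18/(s + 3).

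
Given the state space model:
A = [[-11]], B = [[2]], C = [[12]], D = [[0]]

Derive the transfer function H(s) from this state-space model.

(sI - A)⁻¹ = 1/(s + 11). H(s) = 12 × 2/(s + 11) + 0 = 24/(s + 11).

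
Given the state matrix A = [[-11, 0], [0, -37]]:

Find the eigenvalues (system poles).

For diagonal matrix, eigenvalues are diagonal entries: λ₁ = -11, λ₂ = -37.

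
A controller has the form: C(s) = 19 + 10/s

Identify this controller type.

This is a Proportional-Integral (PI) controller.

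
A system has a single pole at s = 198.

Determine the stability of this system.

Pole at s = 198 is in the right half-plane. Unstable.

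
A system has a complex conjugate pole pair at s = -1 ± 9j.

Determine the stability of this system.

Real part of poles is -1 (< 0, left half-plane). Stable.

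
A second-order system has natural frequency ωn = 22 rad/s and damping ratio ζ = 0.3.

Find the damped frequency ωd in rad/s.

ωd = ωn√(1 - ζ²) = 22√(1 - 0.3²) = 20.99 rad/s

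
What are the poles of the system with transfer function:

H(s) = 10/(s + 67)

Pole is where denominator = 0: s + 67 = 0, so s = -67.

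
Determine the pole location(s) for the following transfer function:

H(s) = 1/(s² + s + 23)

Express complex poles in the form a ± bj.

Discriminant = 1² - 4×1×23 = 1 - 92 = -91 < 0, so the poles are a complex conjugate pair s = (-1 ± j√91)/(2×1). Real part = -1/(2×1) = -1/2 = -0.5; imaginary part = ±√91/(2×1) ≈ 4.7697. Poles: s = -0.5 ± 4.7697j.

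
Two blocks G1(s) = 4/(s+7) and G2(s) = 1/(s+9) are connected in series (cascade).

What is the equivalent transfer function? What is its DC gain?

Series: multiply transfer functions. G_eq = 4/(s+7) × 1/(s+9) = 4/((s+7)(s+9)). DC gain = 4/(7×9) = 0.0635.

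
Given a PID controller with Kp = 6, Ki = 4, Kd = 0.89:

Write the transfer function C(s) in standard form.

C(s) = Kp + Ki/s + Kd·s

Substituting values: C(s) = 6 + 4/s + 0.89s = (0.89s² + 6s + 4)/s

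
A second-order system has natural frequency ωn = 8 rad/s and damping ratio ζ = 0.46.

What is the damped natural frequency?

ωd = ωn√(1 - ζ²) = 8√(1 - 0.46²) = 7.1 rad/s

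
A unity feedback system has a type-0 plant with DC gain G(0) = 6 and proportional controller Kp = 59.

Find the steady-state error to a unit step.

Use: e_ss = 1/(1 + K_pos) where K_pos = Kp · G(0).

K_pos = Kp · G(0) = 59 × 6 = 354. e_ss = 1/(1 + 354) = 0.0028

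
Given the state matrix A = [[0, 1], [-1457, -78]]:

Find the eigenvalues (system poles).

det(A - λI) = λ² - (-78)λ + 1457 = (λ - (-47))(λ - (-31)). Eigenvalues: -47, -31.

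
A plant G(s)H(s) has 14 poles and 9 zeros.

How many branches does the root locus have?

Root locus has n branches where n = number of poles = 14.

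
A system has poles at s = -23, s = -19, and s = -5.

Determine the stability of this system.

All poles are in the left half-plane. System is stable.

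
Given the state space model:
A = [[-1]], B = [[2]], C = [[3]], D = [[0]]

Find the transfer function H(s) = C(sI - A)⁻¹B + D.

(sI - A)⁻¹ = 1/(s + 1). H(s) = 3 × 2/(s + 1) + 0 = 6/(s + 1).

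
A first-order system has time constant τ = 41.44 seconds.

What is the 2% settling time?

For first-order system, 2% settling time ≈ 4τ = 4 × 41.44 = 165.76 s.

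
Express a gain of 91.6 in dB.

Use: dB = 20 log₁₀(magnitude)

dB = 20 log₁₀(91.6) = 39.2 dB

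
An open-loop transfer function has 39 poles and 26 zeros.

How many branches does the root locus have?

Root locus has n branches where n = number of poles = 39.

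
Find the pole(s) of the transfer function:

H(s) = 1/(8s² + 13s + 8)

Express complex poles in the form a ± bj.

Discriminant = 13² - 4×8×8 = 169 - 256 = -87 < 0, so the poles are a complex conjugate pair s = (-13 ± j√87)/(2×8). Real part = -13/(2×8) = -13/16 = -0.8125; imaginary part = ±√87/(2×8) ≈ 0.5830. Poles: s = -0.8125 ± 0.5830j.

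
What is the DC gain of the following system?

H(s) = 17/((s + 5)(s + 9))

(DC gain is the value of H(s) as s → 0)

DC gain = H(0) = 17/(5 × 9) = 17/45 = 0.3778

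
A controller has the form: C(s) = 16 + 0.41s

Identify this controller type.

This is a Proportional-Derivative (PD) controller.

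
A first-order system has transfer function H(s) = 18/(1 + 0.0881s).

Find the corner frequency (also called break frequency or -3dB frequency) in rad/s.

Corner frequency = 1/τ = 1/0.0881 = 11.351 rad/s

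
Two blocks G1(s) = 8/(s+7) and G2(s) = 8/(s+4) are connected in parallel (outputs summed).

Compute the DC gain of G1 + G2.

Parallel: G_eq = G1 + G2. DC gain = G1(0) + G2(0) = 8/7 + 8/4 = 1.1429 + 2 = 3.1429.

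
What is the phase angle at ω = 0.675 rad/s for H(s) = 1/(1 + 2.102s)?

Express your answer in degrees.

Phase = -arctan(ωτ) = -arctan(0.675 × 2.102) = -54.8°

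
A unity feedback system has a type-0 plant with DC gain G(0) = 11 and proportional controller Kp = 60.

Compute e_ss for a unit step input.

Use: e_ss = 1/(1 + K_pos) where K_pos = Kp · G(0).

K_pos = Kp · G(0) = 60 × 11 = 660. e_ss = 1/(1 + 660) = 0.0015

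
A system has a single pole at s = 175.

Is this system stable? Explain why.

Pole at s = 175 is in the right half-plane. Unstable.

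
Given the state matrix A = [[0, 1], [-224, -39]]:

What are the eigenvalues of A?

det(A - λI) = λ² - (-39)λ + 224 = (λ - (-32))(λ - (-7)). Eigenvalues: -32, -7.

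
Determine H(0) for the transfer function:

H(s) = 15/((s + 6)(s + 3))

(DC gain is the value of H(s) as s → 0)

DC gain = H(0) = 15/(6 × 3) = 15/18 = 0.8333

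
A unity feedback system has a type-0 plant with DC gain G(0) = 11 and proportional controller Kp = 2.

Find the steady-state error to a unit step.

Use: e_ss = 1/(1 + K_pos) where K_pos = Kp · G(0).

K_pos = Kp · G(0) = 2 × 11 = 22. e_ss = 1/(1 + 22) = 0.0435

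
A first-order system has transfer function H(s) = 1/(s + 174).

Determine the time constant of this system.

For H(s) = 1/(s + 1/τ), the pole is at -1/τ = -174, so τ = 1/174 = 0.0057 s.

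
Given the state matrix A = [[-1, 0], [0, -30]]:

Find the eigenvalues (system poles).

For diagonal matrix, eigenvalues are diagonal entries: λ₁ = -1, λ₂ = -30.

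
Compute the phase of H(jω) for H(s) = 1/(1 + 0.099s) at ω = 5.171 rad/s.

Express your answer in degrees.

Phase = -arctan(ωτ) = -arctan(5.171 × 0.099) = -27.1°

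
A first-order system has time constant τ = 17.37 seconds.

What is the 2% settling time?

For first-order system, 2% settling time ≈ 4τ = 4 × 17.37 = 69.48 s.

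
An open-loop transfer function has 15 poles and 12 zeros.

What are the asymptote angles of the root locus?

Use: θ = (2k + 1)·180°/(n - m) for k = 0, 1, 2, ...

n - m = 15 - 12 = 3. Angles: θk = (2k + 1)·180°/3 = 60°, 180°, 300°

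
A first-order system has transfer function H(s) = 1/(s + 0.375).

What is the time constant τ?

For H(s) = 1/(s + 1/τ), the pole is at -1/τ = -0.375, so τ = 1/0.375 = 2.6667 s.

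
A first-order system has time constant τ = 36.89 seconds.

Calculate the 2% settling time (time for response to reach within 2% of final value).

For first-order system, 2% settling time ≈ 4τ = 4 × 36.89 = 147.56 s.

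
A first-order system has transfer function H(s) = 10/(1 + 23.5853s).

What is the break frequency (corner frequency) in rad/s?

Corner frequency = 1/τ = 1/23.5853 = 0.042 rad/s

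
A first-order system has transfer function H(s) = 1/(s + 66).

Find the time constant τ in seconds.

For H(s) = 1/(s + 1/τ), the pole is at -1/τ = -66, so τ = 1/66 = 0.0152 s.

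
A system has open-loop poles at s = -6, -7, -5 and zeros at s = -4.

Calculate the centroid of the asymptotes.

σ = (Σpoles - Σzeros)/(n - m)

σ = (Σpoles - Σzeros)/(n - m) = (-18 - (-4))/(3 - 1) = -14/2 = -7.0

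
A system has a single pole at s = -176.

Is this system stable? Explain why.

Pole at s = -176 is in the left half-plane. Stable.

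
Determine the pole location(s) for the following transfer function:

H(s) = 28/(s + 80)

Pole is where denominator = 0: s + 80 = 0, so s = -80.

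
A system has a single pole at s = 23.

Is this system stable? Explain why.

Pole at s = 23 is in the right half-plane. Unstable.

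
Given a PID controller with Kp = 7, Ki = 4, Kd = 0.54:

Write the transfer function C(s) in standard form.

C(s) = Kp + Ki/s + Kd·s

Substituting values: C(s) = 7 + 4/s + 0.54s = (0.54s² + 7s + 4)/s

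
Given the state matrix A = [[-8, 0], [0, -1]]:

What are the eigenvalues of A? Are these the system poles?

For diagonal matrix, eigenvalues are diagonal entries: λ₁ = -8, λ₂ = -1. Eigenvalues of A = system poles.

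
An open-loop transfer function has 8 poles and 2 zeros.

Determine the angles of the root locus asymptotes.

n - m = 8 - 2 = 6. Angles: θk = (2k + 1)·180°/6 = 30°, 90°, 150°, 210°, 270°, 330°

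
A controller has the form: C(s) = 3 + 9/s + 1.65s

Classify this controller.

This is a Proportional-Integral-Derivative (PID) controller.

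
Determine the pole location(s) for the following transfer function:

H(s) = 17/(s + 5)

Pole is where denominator = 0: s + 5 = 0, so s = -5.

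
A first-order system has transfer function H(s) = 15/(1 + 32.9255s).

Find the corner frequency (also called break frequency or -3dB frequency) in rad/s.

Corner frequency = 1/τ = 1/32.9255 = 0.03 rad/s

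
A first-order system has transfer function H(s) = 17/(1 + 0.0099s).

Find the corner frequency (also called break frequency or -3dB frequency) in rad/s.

Corner frequency = 1/τ = 1/0.0099 = 101.01 rad/s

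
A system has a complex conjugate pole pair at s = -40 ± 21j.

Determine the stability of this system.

Real part of poles is -40 (< 0, left half-plane). Stable.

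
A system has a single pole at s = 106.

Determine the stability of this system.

Pole at s = 106 is in the right half-plane. Unstable.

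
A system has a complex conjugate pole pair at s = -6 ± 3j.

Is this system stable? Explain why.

Real part of poles is -6 (< 0, left half-plane). Stable.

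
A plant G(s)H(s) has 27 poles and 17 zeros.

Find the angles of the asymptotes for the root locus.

n - m = 27 - 17 = 10. Angles: θk = (2k + 1)·180°/10 = 18°, 54°, 90°, 126°, 162°, 198°, 234°, 270°, 306°, 342°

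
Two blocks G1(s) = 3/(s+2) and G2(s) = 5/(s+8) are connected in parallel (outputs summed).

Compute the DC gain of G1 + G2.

Parallel: G_eq = G1 + G2. DC gain = G1(0) + G2(0) = 3/2 + 5/8 = 1.5 + 0.625 = 2.125.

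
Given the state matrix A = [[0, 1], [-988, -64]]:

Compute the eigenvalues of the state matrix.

det(A - λI) = λ² - (-64)λ + 988 = (λ - (-26))(λ - (-38)). Eigenvalues: -26, -38.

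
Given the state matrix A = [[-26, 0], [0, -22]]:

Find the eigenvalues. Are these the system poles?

For diagonal matrix, eigenvalues are diagonal entries: λ₁ = -26, λ₂ = -22. Eigenvalues of A = system poles.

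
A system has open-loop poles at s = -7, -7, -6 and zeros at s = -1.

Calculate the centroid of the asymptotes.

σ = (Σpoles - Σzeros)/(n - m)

σ = (Σpoles - Σzeros)/(n - m) = (-20 - (-1))/(3 - 1) = -19/2 = -9.5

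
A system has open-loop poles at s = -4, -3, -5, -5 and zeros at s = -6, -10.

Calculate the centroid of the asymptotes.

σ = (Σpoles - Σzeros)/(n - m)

σ = (Σpoles - Σzeros)/(n - m) = (-17 - (-16))/(4 - 2) = -1/2 = -0.5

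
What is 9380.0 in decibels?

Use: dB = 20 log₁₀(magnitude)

dB = 20 log₁₀(9380.0) = 79.4 dB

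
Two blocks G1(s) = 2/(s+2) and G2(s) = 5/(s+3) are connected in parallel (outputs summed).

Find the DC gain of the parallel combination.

Parallel: G_eq = G1 + G2. DC gain = G1(0) + G2(0) = 2/2 + 5/3 = 1 + 1.6667 = 2.6667.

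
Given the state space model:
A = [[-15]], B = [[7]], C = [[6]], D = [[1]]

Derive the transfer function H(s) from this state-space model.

(sI - A)⁻¹ = 1/(s + 15). H(s) = 6×7/(s + 15) + 1 = (s + 57)/(s + 15).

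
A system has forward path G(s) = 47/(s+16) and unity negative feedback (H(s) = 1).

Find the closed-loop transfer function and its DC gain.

T(s) = G/(1+GH) = [47/(s+16)] / [1 + 47/(s+16)] = 47/(s+16+47) = 47/(s+63). DC gain = 47/63 = 0.7460.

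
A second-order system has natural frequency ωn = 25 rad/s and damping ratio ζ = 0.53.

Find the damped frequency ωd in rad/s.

ωd = ωn√(1 - ζ²) = 25√(1 - 0.53²) = 21.2 rad/s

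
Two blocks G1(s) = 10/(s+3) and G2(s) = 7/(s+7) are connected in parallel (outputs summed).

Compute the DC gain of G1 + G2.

Parallel: G_eq = G1 + G2. DC gain = G1(0) + G2(0) = 10/3 + 7/7 = 3.3333 + 1 = 4.3333.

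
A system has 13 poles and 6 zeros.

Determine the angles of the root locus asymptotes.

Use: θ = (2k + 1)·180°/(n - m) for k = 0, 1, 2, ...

n - m = 13 - 6 = 7. Angles: θk = (2k + 1)·180°/7 = 25.71°, 77.14°, 128.57°, 180°, 231.43°, 282.86°, 334.29°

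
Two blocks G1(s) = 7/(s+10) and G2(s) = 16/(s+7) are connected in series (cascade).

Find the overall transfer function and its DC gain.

Series: multiply transfer functions. G_eq = 7/(s+10) × 16/(s+7) = 112/((s+10)(s+7)). DC gain = 112/(10×7) = 1.6.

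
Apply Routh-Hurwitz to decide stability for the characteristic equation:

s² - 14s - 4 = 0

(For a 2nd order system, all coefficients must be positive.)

Coefficients: 1, -14, -4. b=-14, c=-4 not positive, so system is unstable.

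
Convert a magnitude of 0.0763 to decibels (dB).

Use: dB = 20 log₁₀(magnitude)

dB = 20 log₁₀(0.0763) = -22.3 dB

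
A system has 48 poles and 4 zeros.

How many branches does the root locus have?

Root locus has n branches where n = number of poles = 48.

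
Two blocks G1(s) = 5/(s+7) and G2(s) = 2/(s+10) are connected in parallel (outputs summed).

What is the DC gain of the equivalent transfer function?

Parallel: G_eq = G1 + G2. DC gain = G1(0) + G2(0) = 5/7 + 2/10 = 0.7143 + 0.2 = 0.9143.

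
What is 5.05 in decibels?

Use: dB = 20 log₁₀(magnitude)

dB = 20 log₁₀(5.05) = 14.1 dB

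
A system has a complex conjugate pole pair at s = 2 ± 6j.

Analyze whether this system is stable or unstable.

Real part of poles is 2 (> 0, right half-plane). Unstable.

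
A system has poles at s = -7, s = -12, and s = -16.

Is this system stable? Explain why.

All poles are in the left half-plane. System is stable.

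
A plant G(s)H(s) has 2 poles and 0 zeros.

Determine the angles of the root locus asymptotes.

n - m = 2 - 0 = 2. Angles: θk = (2k + 1)·180°/2 = 90°, 270°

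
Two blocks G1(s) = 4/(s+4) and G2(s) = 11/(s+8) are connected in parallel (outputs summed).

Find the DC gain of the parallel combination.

Parallel: G_eq = G1 + G2. DC gain = G1(0) + G2(0) = 4/4 + 11/8 = 1 + 1.375 = 2.375.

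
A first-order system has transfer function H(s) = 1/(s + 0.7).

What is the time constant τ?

For H(s) = 1/(s + 1/τ), the pole is at -1/τ = -0.7, so τ = 1/0.7 = 1.4286 s.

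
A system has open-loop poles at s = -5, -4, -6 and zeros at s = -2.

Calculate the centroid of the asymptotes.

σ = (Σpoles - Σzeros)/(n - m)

σ = (Σpoles - Σzeros)/(n - m) = (-15 - (-2))/(3 - 1) = -13/2 = -6.5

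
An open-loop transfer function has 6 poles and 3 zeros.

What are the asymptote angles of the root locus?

n - m = 6 - 3 = 3. Angles: θk = (2k + 1)·180°/3 = 60°, 180°, 300°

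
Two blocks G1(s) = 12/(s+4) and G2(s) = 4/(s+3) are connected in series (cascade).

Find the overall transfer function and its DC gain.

Series: multiply transfer functions. G_eq = 12/(s+4) × 4/(s+3) = 48/((s+4)(s+3)). DC gain = 48/(4×3) = 4.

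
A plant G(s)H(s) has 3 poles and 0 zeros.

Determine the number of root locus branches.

Root locus has n branches where n = number of poles = 3.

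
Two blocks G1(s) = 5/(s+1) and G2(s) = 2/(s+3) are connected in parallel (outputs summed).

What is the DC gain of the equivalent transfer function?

Parallel: G_eq = G1 + G2. DC gain = G1(0) + G2(0) = 5/1 + 2/3 = 5 + 0.6667 = 5.6667.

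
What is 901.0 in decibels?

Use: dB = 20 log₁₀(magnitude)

dB = 20 log₁₀(901.0) = 59.1 dB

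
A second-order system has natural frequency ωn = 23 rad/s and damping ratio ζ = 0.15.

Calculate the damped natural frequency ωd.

ωd = ωn√(1 - ζ²) = 23√(1 - 0.15²) = 22.74 rad/s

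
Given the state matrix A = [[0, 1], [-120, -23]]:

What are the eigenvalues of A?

det(A - λI) = λ² - (-23)λ + 120 = (λ - (-15))(λ - (-8)). Eigenvalues: -15, -8.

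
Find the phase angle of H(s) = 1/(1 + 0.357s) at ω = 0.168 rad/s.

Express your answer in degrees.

Phase = -arctan(ωτ) = -arctan(0.168 × 0.357) = -3.4°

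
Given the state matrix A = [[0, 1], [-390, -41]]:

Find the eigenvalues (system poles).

det(A - λI) = λ² - (-41)λ + 390 = (λ - (-26))(λ - (-15)). Eigenvalues: -26, -15.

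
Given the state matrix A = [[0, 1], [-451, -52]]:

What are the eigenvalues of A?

det(A - λI) = λ² - (-52)λ + 451 = (λ - (-41))(λ - (-11)). Eigenvalues: -41, -11.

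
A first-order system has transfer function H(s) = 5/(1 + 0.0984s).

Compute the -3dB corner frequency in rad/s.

Corner frequency = 1/τ = 1/0.0984 = 10.163 rad/s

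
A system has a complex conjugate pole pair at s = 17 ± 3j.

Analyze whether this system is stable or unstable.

Real part of poles is 17 (> 0, right half-plane). Unstable.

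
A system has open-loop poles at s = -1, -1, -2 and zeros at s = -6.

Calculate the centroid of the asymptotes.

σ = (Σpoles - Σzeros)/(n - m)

σ = (Σpoles - Σzeros)/(n - m) = (-4 - (-6))/(3 - 1) = 2/2 = 1.0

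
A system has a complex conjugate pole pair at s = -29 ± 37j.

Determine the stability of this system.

Real part of poles is -29 (< 0, left half-plane). Stable.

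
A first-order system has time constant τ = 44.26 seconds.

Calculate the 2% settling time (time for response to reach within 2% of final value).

For first-order system, 2% settling time ≈ 4τ = 4 × 44.26 = 177.04 s.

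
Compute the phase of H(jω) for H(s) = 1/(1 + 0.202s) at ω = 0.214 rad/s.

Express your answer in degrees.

Phase = -arctan(ωτ) = -arctan(0.214 × 0.202) = -2.5°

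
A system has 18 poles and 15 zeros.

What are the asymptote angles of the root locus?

n - m = 18 - 15 = 3. Angles: θk = (2k + 1)·180°/3 = 60°, 180°, 300°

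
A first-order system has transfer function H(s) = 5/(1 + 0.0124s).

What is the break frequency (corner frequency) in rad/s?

Corner frequency = 1/τ = 1/0.0124 = 80.645 rad/s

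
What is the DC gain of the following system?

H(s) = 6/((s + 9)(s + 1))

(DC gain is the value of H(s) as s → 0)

DC gain = H(0) = 6/(9 × 1) = 6/9 = 0.6667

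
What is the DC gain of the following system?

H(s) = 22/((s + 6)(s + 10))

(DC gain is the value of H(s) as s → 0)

DC gain = H(0) = 22/(6 × 10) = 22/60 = 0.3667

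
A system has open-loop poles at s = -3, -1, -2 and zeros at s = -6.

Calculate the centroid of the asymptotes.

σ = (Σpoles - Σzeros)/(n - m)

σ = (Σpoles - Σzeros)/(n - m) = (-6 - (-6))/(3 - 1) = 0/2 = 0.0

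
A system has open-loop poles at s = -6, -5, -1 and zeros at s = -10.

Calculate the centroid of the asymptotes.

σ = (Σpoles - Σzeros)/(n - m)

σ = (Σpoles - Σzeros)/(n - m) = (-12 - (-10))/(3 - 1) = -2/2 = -1.0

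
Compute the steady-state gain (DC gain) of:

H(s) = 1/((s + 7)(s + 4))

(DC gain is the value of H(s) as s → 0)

DC gain = H(0) = 1/(7 × 4) = 1/28 = 0.0357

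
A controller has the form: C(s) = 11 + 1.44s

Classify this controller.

This is a Proportional-Derivative (PD) controller.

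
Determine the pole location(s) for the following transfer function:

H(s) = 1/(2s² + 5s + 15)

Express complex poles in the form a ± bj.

Discriminant = 5² - 4×2×15 = 25 - 120 = -95 < 0, so the poles are a complex conjugate pair s = (-5 ± j√95)/(2×2). Real part = -5/(2×2) = -5/4 = -1.25; imaginary part = ±√95/(2×2) ≈ 2.4367. Poles: s = -1.25 ± 2.4367j.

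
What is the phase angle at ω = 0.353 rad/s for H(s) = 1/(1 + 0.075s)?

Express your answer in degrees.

Phase = -arctan(ωτ) = -arctan(0.353 × 0.075) = -1.5°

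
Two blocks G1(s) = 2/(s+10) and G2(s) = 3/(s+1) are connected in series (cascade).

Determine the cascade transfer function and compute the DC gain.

Series: multiply transfer functions. G_eq = 2/(s+10) × 3/(s+1) = 6/((s+10)(s+1)). DC gain = 6/(10×1) = 0.6.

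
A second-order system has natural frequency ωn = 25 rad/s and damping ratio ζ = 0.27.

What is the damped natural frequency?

ωd = ωn√(1 - ζ²) = 25√(1 - 0.27²) = 24.07 rad/s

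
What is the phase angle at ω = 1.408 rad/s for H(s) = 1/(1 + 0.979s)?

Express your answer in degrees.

Phase = -arctan(ωτ) = -arctan(1.408 × 0.979) = -54.0°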